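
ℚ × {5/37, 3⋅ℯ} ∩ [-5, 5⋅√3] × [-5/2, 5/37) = ∅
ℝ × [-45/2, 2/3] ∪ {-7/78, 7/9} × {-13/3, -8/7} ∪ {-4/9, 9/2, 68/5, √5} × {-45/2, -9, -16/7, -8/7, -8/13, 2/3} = ℝ × [-45/2, 2/3]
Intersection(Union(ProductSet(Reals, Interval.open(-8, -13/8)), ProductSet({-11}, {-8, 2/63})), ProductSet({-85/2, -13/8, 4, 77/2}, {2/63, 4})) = EmptySet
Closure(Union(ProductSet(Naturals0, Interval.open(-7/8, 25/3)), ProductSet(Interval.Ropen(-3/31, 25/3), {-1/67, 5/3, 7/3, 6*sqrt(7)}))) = Union(ProductSet(Interval(-3/31, 25/3), {-1/67, 5/3, 7/3, 6*sqrt(7)}), ProductSet(Naturals0, Interval(-7/8, 25/3)))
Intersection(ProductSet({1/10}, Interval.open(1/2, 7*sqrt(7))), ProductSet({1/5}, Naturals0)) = EmptySet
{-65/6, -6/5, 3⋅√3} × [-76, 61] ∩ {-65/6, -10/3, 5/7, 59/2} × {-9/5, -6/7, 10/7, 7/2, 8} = {-65/6} × {-9/5, -6/7, 10/7, 7/2, 8}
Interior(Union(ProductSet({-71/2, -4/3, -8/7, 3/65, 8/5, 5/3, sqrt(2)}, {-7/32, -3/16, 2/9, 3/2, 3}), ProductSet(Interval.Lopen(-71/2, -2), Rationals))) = EmptySet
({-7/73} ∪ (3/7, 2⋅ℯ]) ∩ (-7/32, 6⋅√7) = {-7/73} ∪ (3/7, 2⋅ℯ]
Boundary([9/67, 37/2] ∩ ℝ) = {9/67, 37/2}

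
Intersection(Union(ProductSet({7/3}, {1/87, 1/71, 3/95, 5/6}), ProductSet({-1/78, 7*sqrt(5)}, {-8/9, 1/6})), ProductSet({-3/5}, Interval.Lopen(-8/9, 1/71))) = EmptySet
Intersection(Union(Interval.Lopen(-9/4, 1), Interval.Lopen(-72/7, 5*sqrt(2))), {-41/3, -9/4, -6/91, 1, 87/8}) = {-9/4, -6/91, 1}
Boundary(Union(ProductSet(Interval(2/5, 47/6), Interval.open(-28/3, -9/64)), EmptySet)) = Union(ProductSet({2/5, 47/6}, Interval(-28/3, -9/64)), ProductSet(Interval(2/5, 47/6), {-28/3, -9/64}))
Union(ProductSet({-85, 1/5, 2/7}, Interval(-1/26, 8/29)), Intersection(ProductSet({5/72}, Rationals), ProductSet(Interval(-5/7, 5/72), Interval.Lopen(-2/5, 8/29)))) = Union(ProductSet({5/72}, Intersection(Interval.Lopen(-2/5, 8/29), Rationals)), ProductSet({-85, 1/5, 2/7}, Interval(-1/26, 8/29)))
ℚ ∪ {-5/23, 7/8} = ℚ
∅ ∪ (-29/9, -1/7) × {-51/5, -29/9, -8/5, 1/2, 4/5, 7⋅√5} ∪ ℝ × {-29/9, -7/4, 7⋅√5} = (ℝ × {-29/9, -7/4, 7⋅√5}) ∪ ((-29/9, -1/7) × {-51/5, -29/9, -8/5, 1/2, 4/5, 7⋅√5})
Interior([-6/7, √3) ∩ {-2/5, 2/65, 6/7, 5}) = ∅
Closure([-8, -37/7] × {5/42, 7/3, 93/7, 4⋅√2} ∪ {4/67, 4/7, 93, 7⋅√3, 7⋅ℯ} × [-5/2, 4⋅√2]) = ([-8, -37/7] × {5/42, 7/3, 93/7, 4⋅√2}) ∪ ({4/67, 4/7, 93, 7⋅√3, 7⋅ℯ} × [-5/2, 4⋅√2])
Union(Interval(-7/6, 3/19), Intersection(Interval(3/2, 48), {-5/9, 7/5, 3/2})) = Union({3/2}, Interval(-7/6, 3/19))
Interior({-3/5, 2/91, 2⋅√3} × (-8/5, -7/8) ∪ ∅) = ∅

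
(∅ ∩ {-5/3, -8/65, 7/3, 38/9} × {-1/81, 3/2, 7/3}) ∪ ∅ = ∅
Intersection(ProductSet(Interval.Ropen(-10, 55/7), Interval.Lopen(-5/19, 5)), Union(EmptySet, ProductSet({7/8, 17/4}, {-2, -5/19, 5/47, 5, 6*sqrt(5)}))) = ProductSet({7/8, 17/4}, {5/47, 5})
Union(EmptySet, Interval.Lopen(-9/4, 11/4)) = Interval.Lopen(-9/4, 11/4)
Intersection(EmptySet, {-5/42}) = EmptySet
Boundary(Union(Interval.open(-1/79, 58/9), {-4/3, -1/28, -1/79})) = {-4/3, -1/28, -1/79, 58/9}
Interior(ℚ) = ∅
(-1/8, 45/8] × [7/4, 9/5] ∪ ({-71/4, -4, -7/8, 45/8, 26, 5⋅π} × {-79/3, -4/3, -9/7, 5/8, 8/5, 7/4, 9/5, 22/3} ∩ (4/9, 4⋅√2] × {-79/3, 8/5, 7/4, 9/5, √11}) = ({45/8} × {-79/3, 8/5, 7/4, 9/5}) ∪ ((-1/8, 45/8] × [7/4, 9/5])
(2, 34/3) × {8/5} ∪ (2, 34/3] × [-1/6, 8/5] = (2, 34/3] × [-1/6, 8/5]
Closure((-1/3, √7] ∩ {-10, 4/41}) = {4/41}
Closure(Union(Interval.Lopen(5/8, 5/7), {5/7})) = Interval(5/8, 5/7)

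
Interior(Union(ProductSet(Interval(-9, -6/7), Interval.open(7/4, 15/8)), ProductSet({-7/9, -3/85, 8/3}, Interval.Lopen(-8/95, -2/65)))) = ProductSet(Interval.open(-9, -6/7), Interval.open(7/4, 15/8))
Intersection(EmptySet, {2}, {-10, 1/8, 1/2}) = EmptySet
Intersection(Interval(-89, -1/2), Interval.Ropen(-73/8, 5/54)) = Interval(-73/8, -1/2)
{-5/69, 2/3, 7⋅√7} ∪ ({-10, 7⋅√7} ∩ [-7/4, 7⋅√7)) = {-5/69, 2/3, 7⋅√7}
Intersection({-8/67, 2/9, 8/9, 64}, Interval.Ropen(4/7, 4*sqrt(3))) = {8/9}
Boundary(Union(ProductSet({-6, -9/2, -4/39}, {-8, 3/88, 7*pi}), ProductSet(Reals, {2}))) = Union(ProductSet({-6, -9/2, -4/39}, {-8, 3/88, 7*pi}), ProductSet(Reals, {2}))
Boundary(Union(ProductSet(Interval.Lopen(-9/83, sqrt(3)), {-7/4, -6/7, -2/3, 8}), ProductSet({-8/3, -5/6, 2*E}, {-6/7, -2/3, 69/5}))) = Union(ProductSet({-8/3, -5/6, 2*E}, {-6/7, -2/3, 69/5}), ProductSet(Interval(-9/83, sqrt(3)), {-7/4, -6/7, -2/3, 8}))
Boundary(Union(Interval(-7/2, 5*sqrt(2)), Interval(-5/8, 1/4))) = {-7/2, 5*sqrt(2)}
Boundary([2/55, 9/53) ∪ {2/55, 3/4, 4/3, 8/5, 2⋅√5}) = {2/55, 9/53, 3/4, 4/3, 8/5, 2⋅√5}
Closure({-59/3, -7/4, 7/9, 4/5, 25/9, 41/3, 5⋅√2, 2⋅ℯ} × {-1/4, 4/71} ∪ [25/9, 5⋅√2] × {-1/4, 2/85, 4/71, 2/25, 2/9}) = ([25/9, 5⋅√2] × {-1/4, 2/85, 4/71, 2/25, 2/9}) ∪ ({-59/3, -7/4, 7/9, 4/5, 25/9, 41/3, 5⋅√2, 2⋅ℯ} × {-1/4, 4/71})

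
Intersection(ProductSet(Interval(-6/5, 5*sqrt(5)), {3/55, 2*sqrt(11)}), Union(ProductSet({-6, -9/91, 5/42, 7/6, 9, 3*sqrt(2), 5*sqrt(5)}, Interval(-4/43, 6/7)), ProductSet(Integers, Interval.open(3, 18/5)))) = ProductSet({-9/91, 5/42, 7/6, 9, 3*sqrt(2), 5*sqrt(5)}, {3/55})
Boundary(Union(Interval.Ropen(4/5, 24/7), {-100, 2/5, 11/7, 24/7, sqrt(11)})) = {-100, 2/5, 4/5, 24/7}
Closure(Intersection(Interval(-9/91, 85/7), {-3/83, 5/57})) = {-3/83, 5/57}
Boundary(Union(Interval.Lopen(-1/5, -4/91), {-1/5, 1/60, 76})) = {-1/5, -4/91, 1/60, 76}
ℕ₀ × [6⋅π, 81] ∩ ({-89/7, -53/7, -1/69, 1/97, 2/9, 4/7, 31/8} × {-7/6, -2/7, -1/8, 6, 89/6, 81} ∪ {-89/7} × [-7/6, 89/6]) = ∅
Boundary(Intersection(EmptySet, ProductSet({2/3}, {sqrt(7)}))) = EmptySet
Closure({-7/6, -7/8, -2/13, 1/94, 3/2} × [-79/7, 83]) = {-7/6, -7/8, -2/13, 1/94, 3/2} × [-79/7, 83]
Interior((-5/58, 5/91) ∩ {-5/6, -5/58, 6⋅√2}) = ∅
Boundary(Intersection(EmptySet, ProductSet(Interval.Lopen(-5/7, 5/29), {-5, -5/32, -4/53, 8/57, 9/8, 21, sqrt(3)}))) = EmptySet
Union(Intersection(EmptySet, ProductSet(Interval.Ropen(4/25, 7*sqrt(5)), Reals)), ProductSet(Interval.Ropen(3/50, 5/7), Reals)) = ProductSet(Interval.Ropen(3/50, 5/7), Reals)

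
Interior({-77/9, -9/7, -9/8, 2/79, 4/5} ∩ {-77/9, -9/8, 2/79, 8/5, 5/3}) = ∅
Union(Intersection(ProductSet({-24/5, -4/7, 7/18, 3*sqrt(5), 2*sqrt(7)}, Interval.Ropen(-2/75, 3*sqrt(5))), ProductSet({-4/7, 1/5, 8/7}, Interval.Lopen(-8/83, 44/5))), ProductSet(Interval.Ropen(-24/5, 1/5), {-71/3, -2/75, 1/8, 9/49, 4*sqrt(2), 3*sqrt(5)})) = Union(ProductSet({-4/7}, Interval.Ropen(-2/75, 3*sqrt(5))), ProductSet(Interval.Ropen(-24/5, 1/5), {-71/3, -2/75, 1/8, 9/49, 4*sqrt(2), 3*sqrt(5)}))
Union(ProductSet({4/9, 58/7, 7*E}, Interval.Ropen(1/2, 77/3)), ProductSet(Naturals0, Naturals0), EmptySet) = Union(ProductSet({4/9, 58/7, 7*E}, Interval.Ropen(1/2, 77/3)), ProductSet(Naturals0, Naturals0))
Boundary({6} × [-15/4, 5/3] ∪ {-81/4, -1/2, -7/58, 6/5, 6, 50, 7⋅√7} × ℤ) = ({6} × [-15/4, 5/3]) ∪ ({-81/4, -1/2, -7/58, 6/5, 6, 50, 7⋅√7} × ℤ)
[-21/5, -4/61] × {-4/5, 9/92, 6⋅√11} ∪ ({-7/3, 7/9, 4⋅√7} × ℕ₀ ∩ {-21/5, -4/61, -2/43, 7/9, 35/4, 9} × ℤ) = ({7/9} × ℕ₀) ∪ ([-21/5, -4/61] × {-4/5, 9/92, 6⋅√11})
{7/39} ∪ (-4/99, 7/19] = (-4/99, 7/19]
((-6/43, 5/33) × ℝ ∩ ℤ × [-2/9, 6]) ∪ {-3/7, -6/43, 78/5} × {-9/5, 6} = ({-3/7, -6/43, 78/5} × {-9/5, 6}) ∪ ({0} × [-2/9, 6])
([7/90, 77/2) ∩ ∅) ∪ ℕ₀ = ℕ₀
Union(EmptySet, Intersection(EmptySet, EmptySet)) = EmptySet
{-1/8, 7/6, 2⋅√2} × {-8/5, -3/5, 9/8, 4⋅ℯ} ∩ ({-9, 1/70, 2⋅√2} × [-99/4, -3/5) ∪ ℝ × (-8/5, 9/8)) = ({2⋅√2} × {-8/5}) ∪ ({-1/8, 7/6, 2⋅√2} × {-3/5})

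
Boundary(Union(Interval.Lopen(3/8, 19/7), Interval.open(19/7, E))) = {3/8, E}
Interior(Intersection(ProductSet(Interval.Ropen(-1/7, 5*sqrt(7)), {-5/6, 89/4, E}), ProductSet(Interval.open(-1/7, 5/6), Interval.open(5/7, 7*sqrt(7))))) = EmptySet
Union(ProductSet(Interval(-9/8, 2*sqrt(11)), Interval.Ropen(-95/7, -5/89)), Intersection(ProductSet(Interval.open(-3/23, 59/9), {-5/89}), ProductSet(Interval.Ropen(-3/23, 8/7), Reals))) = Union(ProductSet(Interval(-9/8, 2*sqrt(11)), Interval.Ropen(-95/7, -5/89)), ProductSet(Interval.open(-3/23, 8/7), {-5/89}))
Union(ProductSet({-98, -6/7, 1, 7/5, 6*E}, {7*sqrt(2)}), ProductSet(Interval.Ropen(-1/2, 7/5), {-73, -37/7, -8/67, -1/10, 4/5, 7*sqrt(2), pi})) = Union(ProductSet({-98, -6/7, 1, 7/5, 6*E}, {7*sqrt(2)}), ProductSet(Interval.Ropen(-1/2, 7/5), {-73, -37/7, -8/67, -1/10, 4/5, 7*sqrt(2), pi}))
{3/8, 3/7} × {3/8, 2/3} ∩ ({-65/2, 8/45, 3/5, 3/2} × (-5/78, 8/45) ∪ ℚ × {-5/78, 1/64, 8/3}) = ∅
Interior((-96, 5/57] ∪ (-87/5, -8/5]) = (-96, 5/57)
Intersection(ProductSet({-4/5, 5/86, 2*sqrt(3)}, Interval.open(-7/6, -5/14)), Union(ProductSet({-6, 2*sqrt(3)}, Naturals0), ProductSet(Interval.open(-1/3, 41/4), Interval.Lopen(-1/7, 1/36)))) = EmptySet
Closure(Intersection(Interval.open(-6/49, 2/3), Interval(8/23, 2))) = Interval(8/23, 2/3)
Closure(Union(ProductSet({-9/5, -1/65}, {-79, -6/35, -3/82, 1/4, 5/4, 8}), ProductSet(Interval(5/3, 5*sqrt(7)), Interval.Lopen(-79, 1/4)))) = Union(ProductSet({-9/5, -1/65}, {-79, -6/35, -3/82, 1/4, 5/4, 8}), ProductSet(Interval(5/3, 5*sqrt(7)), Interval(-79, 1/4)))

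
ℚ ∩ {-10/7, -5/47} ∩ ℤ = ∅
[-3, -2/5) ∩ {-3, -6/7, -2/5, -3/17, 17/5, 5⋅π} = {-3, -6/7}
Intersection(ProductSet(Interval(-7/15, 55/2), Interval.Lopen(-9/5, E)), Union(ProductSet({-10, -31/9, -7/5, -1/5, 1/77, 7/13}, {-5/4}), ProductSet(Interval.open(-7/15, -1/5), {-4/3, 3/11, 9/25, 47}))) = Union(ProductSet({-1/5, 1/77, 7/13}, {-5/4}), ProductSet(Interval.open(-7/15, -1/5), {-4/3, 3/11, 9/25}))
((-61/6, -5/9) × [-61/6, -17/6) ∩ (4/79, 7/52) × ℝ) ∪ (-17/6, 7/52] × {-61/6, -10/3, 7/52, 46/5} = (-17/6, 7/52] × {-61/6, -10/3, 7/52, 46/5}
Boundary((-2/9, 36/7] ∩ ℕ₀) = {0, 1, …, 5}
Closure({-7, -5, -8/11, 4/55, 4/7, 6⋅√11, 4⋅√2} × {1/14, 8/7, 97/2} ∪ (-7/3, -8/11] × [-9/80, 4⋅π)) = ({-7/3, -8/11} × [-9/80, 4⋅π]) ∪ ([-7/3, -8/11] × {-9/80, 4⋅π}) ∪ ((-7/3, -8/11] × [-9/80, 4⋅π)) ∪ ({-7, -5, -8/11, 4/55, 4/7, 6⋅√11, 4⋅√2} × {1/14, 8/7, 97/2})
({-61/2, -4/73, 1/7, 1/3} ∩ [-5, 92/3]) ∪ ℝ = ℝ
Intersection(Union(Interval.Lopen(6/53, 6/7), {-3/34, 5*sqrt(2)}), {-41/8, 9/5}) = EmptySet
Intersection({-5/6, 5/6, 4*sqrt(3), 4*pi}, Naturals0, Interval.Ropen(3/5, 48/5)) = EmptySet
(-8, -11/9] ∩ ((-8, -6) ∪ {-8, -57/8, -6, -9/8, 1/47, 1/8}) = (-8, -6]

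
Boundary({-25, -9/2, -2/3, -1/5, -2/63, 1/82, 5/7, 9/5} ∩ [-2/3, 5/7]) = {-2/3, -1/5, -2/63, 1/82, 5/7}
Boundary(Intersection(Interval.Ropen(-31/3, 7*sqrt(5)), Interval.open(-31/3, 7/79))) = {-31/3, 7/79}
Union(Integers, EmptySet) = Integers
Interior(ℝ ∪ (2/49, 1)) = (-∞, ∞)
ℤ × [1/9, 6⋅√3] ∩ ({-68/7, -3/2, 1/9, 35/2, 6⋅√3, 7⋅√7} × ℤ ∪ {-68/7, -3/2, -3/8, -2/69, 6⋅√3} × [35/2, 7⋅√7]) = ∅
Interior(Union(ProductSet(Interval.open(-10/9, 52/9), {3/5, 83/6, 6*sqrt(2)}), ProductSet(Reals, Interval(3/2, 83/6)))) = ProductSet(Reals, Interval.open(3/2, 83/6))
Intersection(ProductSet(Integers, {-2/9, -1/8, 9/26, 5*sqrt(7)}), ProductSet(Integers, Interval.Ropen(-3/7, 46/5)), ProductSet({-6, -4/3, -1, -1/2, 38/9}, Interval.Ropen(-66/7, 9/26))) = ProductSet({-6, -1}, {-2/9, -1/8})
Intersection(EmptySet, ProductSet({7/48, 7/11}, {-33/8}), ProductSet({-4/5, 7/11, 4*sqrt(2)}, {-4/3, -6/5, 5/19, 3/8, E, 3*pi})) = EmptySet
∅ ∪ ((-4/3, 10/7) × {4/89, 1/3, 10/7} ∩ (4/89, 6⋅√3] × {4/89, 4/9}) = (4/89, 10/7) × {4/89}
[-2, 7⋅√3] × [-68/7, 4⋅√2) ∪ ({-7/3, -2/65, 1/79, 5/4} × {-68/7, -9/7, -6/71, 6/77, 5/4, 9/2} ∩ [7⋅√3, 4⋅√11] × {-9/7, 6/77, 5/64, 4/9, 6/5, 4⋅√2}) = [-2, 7⋅√3] × [-68/7, 4⋅√2)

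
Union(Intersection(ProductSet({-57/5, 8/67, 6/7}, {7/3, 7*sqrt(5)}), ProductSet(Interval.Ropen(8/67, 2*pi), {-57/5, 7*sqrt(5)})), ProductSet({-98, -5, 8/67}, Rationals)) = Union(ProductSet({8/67, 6/7}, {7*sqrt(5)}), ProductSet({-98, -5, 8/67}, Rationals))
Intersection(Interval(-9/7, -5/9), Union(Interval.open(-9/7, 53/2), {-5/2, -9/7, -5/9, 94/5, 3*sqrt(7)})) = Interval(-9/7, -5/9)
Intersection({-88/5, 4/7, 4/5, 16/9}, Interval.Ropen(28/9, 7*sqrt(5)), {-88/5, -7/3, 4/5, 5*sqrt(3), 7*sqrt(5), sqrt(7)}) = EmptySet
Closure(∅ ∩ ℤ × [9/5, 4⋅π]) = ∅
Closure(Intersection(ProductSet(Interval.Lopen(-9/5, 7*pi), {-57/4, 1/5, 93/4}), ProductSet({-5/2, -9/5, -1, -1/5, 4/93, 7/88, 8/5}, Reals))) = ProductSet({-1, -1/5, 4/93, 7/88, 8/5}, {-57/4, 1/5, 93/4})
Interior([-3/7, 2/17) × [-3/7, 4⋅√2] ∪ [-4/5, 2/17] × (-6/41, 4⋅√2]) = ((-4/5, 2/17) × (-6/41, 4⋅√2)) ∪ ((-3/7, 2/17) × (-3/7, 4⋅√2))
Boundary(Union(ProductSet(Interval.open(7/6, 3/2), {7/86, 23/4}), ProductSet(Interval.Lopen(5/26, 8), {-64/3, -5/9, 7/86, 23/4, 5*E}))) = ProductSet(Interval(5/26, 8), {-64/3, -5/9, 7/86, 23/4, 5*E})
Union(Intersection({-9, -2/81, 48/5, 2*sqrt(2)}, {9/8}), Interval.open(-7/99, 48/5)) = Interval.open(-7/99, 48/5)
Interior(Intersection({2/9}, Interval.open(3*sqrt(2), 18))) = EmptySet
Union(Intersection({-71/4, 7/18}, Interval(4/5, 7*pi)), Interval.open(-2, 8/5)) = Interval.open(-2, 8/5)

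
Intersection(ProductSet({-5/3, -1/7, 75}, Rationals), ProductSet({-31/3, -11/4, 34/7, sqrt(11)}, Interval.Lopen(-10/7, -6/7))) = EmptySet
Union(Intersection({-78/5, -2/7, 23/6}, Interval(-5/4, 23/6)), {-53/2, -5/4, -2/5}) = {-53/2, -5/4, -2/5, -2/7, 23/6}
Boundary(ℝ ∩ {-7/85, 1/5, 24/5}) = {-7/85, 1/5, 24/5}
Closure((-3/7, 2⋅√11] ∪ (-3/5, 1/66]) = [-3/5, 2⋅√11]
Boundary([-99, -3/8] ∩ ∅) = ∅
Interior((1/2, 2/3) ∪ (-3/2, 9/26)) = (-3/2, 9/26) ∪ (1/2, 2/3)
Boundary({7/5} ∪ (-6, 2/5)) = {-6, 2/5, 7/5}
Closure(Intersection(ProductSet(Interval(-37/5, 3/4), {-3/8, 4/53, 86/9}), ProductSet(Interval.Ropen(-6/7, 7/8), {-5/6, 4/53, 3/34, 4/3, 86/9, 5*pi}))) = ProductSet(Interval(-6/7, 3/4), {4/53, 86/9})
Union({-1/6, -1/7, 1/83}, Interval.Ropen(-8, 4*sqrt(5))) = Interval.Ropen(-8, 4*sqrt(5))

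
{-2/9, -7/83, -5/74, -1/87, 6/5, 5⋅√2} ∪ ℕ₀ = {-2/9, -7/83, -5/74, -1/87, 6/5, 5⋅√2} ∪ ℕ₀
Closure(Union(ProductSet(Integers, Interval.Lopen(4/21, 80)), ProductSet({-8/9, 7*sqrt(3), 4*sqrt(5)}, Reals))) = Union(ProductSet({-8/9, 7*sqrt(3), 4*sqrt(5)}, Reals), ProductSet(Integers, Interval(4/21, 80)))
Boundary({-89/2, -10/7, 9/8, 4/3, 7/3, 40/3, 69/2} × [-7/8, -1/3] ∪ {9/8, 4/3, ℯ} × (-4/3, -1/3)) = ({9/8, 4/3, ℯ} × [-4/3, -1/3]) ∪ ({-89/2, -10/7, 9/8, 4/3, 7/3, 40/3, 69/2} × [-7/8, -1/3])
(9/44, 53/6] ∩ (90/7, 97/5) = ∅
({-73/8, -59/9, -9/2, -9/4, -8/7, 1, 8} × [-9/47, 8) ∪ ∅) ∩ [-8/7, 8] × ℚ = {-8/7, 1, 8} × (ℚ ∩ [-9/47, 8))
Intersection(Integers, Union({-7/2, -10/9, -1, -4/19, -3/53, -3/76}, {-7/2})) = {-1}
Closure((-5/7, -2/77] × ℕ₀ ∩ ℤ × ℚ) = ∅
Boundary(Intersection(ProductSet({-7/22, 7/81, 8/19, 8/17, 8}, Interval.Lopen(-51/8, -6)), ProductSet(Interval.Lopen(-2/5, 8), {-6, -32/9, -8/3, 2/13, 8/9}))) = ProductSet({-7/22, 7/81, 8/19, 8/17, 8}, {-6})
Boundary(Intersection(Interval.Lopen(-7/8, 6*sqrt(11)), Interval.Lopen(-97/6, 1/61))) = {-7/8, 1/61}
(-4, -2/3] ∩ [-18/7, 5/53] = [-18/7, -2/3]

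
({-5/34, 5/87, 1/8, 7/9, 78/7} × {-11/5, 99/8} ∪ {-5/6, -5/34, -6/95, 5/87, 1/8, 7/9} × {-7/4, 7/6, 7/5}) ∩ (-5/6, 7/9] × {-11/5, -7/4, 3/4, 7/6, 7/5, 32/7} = ({-5/34, 5/87, 1/8, 7/9} × {-11/5}) ∪ ({-5/34, -6/95, 5/87, 1/8, 7/9} × {-7/4, 7/6, 7/5})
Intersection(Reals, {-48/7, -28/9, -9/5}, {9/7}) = EmptySet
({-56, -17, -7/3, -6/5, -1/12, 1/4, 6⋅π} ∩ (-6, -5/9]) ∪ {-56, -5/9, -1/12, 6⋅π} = {-56, -7/3, -6/5, -5/9, -1/12, 6⋅π}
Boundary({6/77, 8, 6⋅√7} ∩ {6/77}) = {6/77}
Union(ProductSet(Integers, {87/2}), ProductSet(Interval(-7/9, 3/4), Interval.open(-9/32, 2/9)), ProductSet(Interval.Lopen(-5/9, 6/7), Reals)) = Union(ProductSet(Integers, {87/2}), ProductSet(Interval(-7/9, 3/4), Interval.open(-9/32, 2/9)), ProductSet(Interval.Lopen(-5/9, 6/7), Reals))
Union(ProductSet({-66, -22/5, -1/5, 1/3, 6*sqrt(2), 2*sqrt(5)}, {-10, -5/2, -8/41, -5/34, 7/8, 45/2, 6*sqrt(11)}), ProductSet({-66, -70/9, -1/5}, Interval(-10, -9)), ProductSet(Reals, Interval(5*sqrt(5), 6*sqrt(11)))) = Union(ProductSet({-66, -70/9, -1/5}, Interval(-10, -9)), ProductSet({-66, -22/5, -1/5, 1/3, 6*sqrt(2), 2*sqrt(5)}, {-10, -5/2, -8/41, -5/34, 7/8, 45/2, 6*sqrt(11)}), ProductSet(Reals, Interval(5*sqrt(5), 6*sqrt(11))))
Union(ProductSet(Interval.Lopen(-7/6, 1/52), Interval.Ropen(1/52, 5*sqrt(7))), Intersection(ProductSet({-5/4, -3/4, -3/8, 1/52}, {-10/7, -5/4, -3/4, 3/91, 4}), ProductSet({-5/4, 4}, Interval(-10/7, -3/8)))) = Union(ProductSet({-5/4}, {-10/7, -5/4, -3/4}), ProductSet(Interval.Lopen(-7/6, 1/52), Interval.Ropen(1/52, 5*sqrt(7))))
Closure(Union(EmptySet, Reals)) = Reals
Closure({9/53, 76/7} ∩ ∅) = ∅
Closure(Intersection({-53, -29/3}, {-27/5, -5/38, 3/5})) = EmptySet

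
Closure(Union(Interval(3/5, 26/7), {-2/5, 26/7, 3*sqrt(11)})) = Union({-2/5, 3*sqrt(11)}, Interval(3/5, 26/7))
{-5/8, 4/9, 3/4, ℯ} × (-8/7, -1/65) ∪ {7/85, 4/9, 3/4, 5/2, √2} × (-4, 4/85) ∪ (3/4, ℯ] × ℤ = ((3/4, ℯ] × ℤ) ∪ ({-5/8, 4/9, 3/4, ℯ} × (-8/7, -1/65)) ∪ ({7/85, 4/9, 3/4, 5/2, √2} × (-4, 4/85))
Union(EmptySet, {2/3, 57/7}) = {2/3, 57/7}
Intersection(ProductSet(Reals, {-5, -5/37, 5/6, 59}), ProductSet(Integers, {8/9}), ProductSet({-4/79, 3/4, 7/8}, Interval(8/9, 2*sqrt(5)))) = EmptySet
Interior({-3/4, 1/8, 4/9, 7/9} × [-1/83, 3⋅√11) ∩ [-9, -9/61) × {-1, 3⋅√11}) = ∅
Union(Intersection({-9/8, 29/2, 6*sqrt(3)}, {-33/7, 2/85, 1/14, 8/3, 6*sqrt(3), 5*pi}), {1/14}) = {1/14, 6*sqrt(3)}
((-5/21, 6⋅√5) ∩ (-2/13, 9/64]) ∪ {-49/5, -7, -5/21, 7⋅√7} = {-49/5, -7, -5/21, 7⋅√7} ∪ (-2/13, 9/64]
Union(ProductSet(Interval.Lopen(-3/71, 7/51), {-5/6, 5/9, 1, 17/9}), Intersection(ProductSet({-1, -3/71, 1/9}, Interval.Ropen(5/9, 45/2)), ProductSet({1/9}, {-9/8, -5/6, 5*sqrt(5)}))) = Union(ProductSet({1/9}, {5*sqrt(5)}), ProductSet(Interval.Lopen(-3/71, 7/51), {-5/6, 5/9, 1, 17/9}))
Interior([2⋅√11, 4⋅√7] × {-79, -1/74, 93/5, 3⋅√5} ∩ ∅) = ∅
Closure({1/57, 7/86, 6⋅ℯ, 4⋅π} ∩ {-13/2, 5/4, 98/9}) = ∅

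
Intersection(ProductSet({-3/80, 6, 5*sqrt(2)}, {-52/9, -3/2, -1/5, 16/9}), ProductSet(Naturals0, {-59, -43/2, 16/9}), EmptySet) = EmptySet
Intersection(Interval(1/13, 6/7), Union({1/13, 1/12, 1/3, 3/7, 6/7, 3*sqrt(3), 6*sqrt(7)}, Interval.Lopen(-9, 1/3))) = Union({3/7, 6/7}, Interval(1/13, 1/3))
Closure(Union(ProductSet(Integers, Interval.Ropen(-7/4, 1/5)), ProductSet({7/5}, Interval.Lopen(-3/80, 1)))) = Union(ProductSet({7/5}, Interval(-3/80, 1)), ProductSet(Integers, Interval(-7/4, 1/5)))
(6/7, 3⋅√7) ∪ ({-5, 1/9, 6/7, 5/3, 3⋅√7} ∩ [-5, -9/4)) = {-5} ∪ (6/7, 3⋅√7)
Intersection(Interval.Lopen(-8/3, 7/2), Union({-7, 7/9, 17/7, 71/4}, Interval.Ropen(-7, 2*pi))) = Interval.Lopen(-8/3, 7/2)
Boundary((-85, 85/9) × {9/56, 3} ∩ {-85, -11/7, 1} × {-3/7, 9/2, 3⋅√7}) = ∅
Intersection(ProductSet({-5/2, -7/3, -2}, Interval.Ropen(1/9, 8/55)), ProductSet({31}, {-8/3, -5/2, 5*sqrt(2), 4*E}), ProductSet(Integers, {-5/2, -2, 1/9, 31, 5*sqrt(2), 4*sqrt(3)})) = EmptySet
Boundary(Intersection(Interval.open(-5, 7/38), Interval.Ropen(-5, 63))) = {-5, 7/38}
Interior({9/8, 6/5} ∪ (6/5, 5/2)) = (6/5, 5/2)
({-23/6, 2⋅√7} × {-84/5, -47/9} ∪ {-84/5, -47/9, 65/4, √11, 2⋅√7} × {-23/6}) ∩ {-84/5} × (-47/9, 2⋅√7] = {-84/5} × {-23/6}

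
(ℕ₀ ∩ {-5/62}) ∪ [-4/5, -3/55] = [-4/5, -3/55]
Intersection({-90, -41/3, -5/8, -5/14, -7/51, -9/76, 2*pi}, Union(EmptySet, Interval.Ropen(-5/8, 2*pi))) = {-5/8, -5/14, -7/51, -9/76}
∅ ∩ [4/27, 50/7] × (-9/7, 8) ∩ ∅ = ∅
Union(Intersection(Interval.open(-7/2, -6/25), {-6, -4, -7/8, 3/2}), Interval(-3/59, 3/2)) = Union({-7/8}, Interval(-3/59, 3/2))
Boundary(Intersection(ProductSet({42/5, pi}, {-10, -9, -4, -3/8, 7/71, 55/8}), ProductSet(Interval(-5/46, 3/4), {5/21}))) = EmptySet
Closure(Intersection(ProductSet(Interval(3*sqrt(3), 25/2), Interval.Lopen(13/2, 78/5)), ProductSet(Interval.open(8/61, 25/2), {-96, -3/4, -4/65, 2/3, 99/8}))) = ProductSet(Interval(3*sqrt(3), 25/2), {99/8})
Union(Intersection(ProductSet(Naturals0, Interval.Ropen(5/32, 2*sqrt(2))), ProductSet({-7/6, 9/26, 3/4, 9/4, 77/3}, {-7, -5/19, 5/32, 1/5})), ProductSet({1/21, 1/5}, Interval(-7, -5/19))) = ProductSet({1/21, 1/5}, Interval(-7, -5/19))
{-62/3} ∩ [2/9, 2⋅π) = ∅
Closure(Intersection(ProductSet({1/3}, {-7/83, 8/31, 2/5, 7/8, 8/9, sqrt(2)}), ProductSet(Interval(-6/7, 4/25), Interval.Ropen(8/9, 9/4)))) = EmptySet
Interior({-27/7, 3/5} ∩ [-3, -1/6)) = ∅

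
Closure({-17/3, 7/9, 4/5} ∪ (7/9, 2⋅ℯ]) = {-17/3} ∪ [7/9, 2⋅ℯ]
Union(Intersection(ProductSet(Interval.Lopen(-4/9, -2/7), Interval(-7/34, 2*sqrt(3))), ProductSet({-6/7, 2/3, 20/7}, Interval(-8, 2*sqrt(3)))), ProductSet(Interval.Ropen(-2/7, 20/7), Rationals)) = ProductSet(Interval.Ropen(-2/7, 20/7), Rationals)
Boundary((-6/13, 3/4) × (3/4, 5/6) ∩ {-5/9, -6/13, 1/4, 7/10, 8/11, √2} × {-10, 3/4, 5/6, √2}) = ∅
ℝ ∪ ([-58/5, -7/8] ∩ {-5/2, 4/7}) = ℝ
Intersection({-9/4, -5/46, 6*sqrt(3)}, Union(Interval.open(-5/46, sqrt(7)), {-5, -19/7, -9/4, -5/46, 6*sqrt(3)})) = {-9/4, -5/46, 6*sqrt(3)}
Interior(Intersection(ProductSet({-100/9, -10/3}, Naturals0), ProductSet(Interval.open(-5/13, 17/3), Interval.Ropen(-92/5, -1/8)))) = EmptySet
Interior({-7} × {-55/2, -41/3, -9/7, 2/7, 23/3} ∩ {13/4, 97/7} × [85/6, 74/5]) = ∅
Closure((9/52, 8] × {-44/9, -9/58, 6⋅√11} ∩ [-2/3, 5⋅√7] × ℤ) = ∅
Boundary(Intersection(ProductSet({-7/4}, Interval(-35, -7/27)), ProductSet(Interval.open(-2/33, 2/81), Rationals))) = EmptySet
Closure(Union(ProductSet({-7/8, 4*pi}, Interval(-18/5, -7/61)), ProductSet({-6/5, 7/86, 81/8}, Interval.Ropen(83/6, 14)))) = Union(ProductSet({-7/8, 4*pi}, Interval(-18/5, -7/61)), ProductSet({-6/5, 7/86, 81/8}, Interval(83/6, 14)))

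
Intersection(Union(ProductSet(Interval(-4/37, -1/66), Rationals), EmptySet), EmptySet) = EmptySet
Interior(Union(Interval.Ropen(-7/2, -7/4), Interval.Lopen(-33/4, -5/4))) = Interval.open(-33/4, -5/4)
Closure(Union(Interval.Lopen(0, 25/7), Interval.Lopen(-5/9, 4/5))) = Interval(-5/9, 25/7)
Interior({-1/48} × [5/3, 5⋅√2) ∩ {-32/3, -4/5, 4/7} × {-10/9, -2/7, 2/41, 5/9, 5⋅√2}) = ∅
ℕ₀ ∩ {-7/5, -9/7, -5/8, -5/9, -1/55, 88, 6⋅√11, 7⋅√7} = {88}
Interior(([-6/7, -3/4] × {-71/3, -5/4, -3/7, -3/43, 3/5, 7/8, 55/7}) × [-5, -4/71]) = ∅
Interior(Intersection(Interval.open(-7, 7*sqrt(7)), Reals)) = Interval.open(-7, 7*sqrt(7))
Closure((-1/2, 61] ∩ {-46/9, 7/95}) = {7/95}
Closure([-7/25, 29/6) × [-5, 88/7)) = ({-7/25, 29/6} × [-5, 88/7]) ∪ ([-7/25, 29/6] × {-5, 88/7}) ∪ ([-7/25, 29/6) × [-5, 88/7))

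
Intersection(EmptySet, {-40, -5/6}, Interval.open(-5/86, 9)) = EmptySet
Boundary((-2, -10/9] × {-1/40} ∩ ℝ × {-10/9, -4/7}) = ∅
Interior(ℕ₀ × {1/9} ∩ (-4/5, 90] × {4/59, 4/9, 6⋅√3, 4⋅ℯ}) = ∅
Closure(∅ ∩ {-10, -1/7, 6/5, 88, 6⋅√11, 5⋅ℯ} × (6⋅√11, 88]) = ∅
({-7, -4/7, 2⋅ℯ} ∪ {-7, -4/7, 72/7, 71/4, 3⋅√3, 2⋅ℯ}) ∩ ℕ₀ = ∅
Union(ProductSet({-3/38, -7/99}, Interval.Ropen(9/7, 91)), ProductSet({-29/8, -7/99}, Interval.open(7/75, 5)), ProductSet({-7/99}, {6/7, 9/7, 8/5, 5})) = Union(ProductSet({-7/99}, {6/7, 9/7, 8/5, 5}), ProductSet({-29/8, -7/99}, Interval.open(7/75, 5)), ProductSet({-3/38, -7/99}, Interval.Ropen(9/7, 91)))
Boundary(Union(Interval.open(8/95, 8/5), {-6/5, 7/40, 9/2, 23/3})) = {-6/5, 8/95, 8/5, 9/2, 23/3}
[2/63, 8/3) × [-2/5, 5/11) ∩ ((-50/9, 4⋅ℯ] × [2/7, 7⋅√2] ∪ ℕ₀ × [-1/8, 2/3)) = ({1, 2} × [-1/8, 5/11)) ∪ ([2/63, 8/3) × [2/7, 5/11))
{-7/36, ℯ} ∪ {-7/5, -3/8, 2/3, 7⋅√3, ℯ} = {-7/5, -3/8, -7/36, 2/3, 7⋅√3, ℯ}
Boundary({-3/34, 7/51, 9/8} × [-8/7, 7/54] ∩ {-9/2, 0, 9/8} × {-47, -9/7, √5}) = ∅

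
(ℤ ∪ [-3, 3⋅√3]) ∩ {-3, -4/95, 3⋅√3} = {-3, -4/95, 3⋅√3}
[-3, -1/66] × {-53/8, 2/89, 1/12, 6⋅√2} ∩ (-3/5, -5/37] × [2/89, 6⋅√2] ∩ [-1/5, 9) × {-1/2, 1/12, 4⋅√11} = [-1/5, -5/37] × {1/12}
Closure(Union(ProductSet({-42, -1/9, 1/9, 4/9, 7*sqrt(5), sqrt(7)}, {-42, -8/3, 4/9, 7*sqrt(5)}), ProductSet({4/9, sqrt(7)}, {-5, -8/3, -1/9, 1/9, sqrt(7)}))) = Union(ProductSet({4/9, sqrt(7)}, {-5, -8/3, -1/9, 1/9, sqrt(7)}), ProductSet({-42, -1/9, 1/9, 4/9, 7*sqrt(5), sqrt(7)}, {-42, -8/3, 4/9, 7*sqrt(5)}))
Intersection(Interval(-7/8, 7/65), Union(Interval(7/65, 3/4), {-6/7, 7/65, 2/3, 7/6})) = {-6/7, 7/65}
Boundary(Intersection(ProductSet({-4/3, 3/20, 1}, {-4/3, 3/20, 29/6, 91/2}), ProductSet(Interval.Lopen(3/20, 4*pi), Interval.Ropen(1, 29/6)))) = EmptySet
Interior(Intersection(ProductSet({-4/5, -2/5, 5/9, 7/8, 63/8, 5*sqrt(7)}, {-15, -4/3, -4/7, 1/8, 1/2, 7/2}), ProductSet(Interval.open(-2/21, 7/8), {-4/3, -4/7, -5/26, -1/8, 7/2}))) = EmptySet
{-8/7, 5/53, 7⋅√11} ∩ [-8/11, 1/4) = {5/53}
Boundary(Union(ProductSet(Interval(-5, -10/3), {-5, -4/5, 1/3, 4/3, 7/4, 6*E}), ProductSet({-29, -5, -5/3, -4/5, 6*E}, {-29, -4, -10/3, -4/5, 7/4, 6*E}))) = Union(ProductSet({-29, -5, -5/3, -4/5, 6*E}, {-29, -4, -10/3, -4/5, 7/4, 6*E}), ProductSet(Interval(-5, -10/3), {-5, -4/5, 1/3, 4/3, 7/4, 6*E}))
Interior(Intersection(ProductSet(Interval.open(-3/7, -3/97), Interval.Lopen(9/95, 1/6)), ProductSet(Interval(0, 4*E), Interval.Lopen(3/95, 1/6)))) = EmptySet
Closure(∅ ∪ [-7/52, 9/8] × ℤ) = [-7/52, 9/8] × ℤ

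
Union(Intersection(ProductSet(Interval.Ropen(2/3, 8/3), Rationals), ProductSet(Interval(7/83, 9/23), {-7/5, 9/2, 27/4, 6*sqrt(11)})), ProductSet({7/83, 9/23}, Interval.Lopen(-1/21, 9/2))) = ProductSet({7/83, 9/23}, Interval.Lopen(-1/21, 9/2))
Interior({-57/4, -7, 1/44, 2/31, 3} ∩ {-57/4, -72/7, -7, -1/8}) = ∅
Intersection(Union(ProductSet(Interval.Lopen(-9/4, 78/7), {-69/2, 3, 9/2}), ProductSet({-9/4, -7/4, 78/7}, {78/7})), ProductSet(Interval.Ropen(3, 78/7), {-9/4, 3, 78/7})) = ProductSet(Interval.Ropen(3, 78/7), {3})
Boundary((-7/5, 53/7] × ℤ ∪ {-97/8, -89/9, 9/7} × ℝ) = ({-97/8, -89/9, 9/7} × ℝ) ∪ ([-7/5, 53/7] × ℤ)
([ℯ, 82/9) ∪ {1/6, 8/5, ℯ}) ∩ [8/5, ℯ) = {8/5}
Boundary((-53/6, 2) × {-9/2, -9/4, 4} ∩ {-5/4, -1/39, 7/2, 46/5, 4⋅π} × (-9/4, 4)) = ∅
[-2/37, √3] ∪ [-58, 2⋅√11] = [-58, 2⋅√11]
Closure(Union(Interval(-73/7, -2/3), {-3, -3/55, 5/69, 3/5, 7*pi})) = Union({-3/55, 5/69, 3/5, 7*pi}, Interval(-73/7, -2/3))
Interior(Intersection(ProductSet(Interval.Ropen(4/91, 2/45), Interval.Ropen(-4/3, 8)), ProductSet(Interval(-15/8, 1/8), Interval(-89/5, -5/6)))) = ProductSet(Interval.open(4/91, 2/45), Interval.open(-4/3, -5/6))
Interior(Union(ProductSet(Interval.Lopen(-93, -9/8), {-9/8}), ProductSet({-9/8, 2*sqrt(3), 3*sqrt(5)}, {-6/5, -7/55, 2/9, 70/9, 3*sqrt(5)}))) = EmptySet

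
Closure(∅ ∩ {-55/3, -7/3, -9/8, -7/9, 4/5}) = ∅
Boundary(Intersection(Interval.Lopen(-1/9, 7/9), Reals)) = {-1/9, 7/9}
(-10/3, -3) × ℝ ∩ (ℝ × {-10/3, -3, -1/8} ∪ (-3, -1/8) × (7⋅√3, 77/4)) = (-10/3, -3) × {-10/3, -3, -1/8}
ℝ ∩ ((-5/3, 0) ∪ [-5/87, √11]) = (-5/3, √11]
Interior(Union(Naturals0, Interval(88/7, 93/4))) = Union(Complement(Interval.open(88/7, 93/4), Complement(Naturals0, Interval.open(88/7, 93/4))), Complement(Naturals0, Union(Complement(Naturals0, Interval.open(88/7, 93/4)), {88/7, 93/4})), Complement(Range(13, 24, 1), Complement(Naturals0, Interval.open(88/7, 93/4))), Complement(Range(13, 24, 1), Union(Complement(Naturals0, Interval.open(88/7, 93/4)), {88/7, 93/4})))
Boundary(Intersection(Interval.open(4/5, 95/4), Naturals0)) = Range(1, 24, 1)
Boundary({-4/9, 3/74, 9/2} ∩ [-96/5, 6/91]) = {-4/9, 3/74}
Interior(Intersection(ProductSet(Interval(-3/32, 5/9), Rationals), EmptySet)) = EmptySet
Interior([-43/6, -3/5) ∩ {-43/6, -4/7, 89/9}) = ∅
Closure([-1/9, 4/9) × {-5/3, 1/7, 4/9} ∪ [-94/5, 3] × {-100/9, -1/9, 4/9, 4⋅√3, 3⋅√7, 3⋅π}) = ([-1/9, 4/9] × {-5/3, 1/7, 4/9}) ∪ ([-94/5, 3] × {-100/9, -1/9, 4/9, 4⋅√3, 3⋅√7, 3⋅π})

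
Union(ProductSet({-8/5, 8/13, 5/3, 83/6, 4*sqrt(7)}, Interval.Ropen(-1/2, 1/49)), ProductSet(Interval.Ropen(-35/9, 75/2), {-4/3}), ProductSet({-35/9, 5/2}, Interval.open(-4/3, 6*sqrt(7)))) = Union(ProductSet({-35/9, 5/2}, Interval.open(-4/3, 6*sqrt(7))), ProductSet({-8/5, 8/13, 5/3, 83/6, 4*sqrt(7)}, Interval.Ropen(-1/2, 1/49)), ProductSet(Interval.Ropen(-35/9, 75/2), {-4/3}))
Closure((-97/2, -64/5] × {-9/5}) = [-97/2, -64/5] × {-9/5}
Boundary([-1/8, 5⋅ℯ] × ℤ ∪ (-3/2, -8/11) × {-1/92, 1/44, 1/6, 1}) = ([-1/8, 5⋅ℯ] × ℤ) ∪ ([-3/2, -8/11] × {-1/92, 1/44, 1/6, 1})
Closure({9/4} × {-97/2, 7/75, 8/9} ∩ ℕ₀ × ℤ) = ∅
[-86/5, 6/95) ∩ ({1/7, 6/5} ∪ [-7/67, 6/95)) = [-7/67, 6/95)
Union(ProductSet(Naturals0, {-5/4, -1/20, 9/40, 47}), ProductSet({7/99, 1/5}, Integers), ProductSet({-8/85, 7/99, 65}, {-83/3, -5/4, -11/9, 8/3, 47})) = Union(ProductSet({7/99, 1/5}, Integers), ProductSet({-8/85, 7/99, 65}, {-83/3, -5/4, -11/9, 8/3, 47}), ProductSet(Naturals0, {-5/4, -1/20, 9/40, 47}))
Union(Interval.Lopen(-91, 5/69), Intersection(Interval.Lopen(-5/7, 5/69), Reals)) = Interval.Lopen(-91, 5/69)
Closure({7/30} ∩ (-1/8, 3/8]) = {7/30}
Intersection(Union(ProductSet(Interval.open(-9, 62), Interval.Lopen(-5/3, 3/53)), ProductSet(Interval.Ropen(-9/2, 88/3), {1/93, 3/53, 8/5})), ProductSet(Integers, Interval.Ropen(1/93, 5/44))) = ProductSet(Range(-8, 62, 1), Interval(1/93, 3/53))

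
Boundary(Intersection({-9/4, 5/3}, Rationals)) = {-9/4, 5/3}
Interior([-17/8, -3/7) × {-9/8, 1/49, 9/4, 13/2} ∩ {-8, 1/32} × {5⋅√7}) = ∅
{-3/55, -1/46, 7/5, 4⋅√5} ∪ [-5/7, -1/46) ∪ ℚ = ℚ ∪ [-5/7, -1/46] ∪ {4⋅√5}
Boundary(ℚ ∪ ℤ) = ℝ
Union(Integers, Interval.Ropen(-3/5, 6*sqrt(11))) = Union(Integers, Interval.Ropen(-3/5, 6*sqrt(11)))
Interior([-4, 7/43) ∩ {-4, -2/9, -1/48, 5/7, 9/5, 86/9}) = ∅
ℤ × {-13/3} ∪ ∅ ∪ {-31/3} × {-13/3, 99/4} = (ℤ × {-13/3}) ∪ ({-31/3} × {-13/3, 99/4})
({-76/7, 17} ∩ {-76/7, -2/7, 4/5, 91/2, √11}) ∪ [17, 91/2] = {-76/7} ∪ [17, 91/2]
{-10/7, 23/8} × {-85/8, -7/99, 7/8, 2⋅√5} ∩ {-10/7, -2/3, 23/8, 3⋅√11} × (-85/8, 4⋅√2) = {-10/7, 23/8} × {-7/99, 7/8, 2⋅√5}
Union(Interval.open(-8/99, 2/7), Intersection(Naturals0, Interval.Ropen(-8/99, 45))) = Union(Interval.open(-8/99, 2/7), Range(0, 45, 1))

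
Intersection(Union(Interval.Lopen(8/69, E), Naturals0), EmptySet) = EmptySet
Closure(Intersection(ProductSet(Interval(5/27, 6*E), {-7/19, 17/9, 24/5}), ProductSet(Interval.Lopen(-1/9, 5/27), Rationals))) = ProductSet({5/27}, {-7/19, 17/9, 24/5})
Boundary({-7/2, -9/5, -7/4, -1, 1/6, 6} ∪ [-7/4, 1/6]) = {-7/2, -9/5, -7/4, 1/6, 6}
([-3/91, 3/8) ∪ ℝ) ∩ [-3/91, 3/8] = [-3/91, 3/8]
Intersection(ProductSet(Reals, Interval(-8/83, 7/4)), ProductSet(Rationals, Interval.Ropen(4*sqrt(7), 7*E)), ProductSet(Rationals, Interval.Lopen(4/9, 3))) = EmptySet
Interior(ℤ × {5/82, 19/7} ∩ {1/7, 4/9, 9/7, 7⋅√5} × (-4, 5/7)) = ∅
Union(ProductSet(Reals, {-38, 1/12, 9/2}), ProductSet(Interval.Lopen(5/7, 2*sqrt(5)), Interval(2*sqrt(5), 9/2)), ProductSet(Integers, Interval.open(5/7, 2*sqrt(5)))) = Union(ProductSet(Integers, Interval.open(5/7, 2*sqrt(5))), ProductSet(Interval.Lopen(5/7, 2*sqrt(5)), Interval(2*sqrt(5), 9/2)), ProductSet(Reals, {-38, 1/12, 9/2}))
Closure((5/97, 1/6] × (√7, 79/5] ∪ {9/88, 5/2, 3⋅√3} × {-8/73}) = ({5/97, 1/6} × [√7, 79/5]) ∪ ({9/88, 5/2, 3⋅√3} × {-8/73}) ∪ ([5/97, 1/6] × {79/5, √7}) ∪ ((5/97, 1/6] × (√7, 79/5])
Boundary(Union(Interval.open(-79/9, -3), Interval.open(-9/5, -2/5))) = {-79/9, -3, -9/5, -2/5}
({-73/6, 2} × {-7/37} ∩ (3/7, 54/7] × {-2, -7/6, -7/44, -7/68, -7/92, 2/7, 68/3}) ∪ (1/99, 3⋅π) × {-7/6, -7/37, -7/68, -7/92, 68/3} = (1/99, 3⋅π) × {-7/6, -7/37, -7/68, -7/92, 68/3}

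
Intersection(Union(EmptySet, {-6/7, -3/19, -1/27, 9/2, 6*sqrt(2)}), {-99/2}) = EmptySet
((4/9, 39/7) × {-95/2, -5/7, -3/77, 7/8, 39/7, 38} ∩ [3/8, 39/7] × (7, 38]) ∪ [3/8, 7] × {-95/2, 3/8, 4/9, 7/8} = ((4/9, 39/7) × {38}) ∪ ([3/8, 7] × {-95/2, 3/8, 4/9, 7/8})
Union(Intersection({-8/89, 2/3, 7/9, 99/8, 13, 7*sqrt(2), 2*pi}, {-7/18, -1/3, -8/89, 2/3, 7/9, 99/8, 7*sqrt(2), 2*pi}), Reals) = Reals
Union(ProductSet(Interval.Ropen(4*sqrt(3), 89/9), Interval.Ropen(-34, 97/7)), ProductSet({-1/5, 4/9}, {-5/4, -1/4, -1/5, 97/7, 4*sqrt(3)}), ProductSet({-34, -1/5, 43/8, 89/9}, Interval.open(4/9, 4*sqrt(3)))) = Union(ProductSet({-1/5, 4/9}, {-5/4, -1/4, -1/5, 97/7, 4*sqrt(3)}), ProductSet({-34, -1/5, 43/8, 89/9}, Interval.open(4/9, 4*sqrt(3))), ProductSet(Interval.Ropen(4*sqrt(3), 89/9), Interval.Ropen(-34, 97/7)))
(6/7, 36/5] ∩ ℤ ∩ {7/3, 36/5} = ∅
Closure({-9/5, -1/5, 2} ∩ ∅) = ∅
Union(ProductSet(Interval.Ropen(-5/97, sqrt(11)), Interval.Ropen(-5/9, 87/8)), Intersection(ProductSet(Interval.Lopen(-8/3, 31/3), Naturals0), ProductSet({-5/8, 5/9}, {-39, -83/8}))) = ProductSet(Interval.Ropen(-5/97, sqrt(11)), Interval.Ropen(-5/9, 87/8))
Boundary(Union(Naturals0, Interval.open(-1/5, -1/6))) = Union(Complement(Naturals0, Interval.open(-1/5, -1/6)), {-1/5, -1/6})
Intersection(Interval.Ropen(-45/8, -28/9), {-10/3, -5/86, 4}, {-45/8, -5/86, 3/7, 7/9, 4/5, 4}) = EmptySet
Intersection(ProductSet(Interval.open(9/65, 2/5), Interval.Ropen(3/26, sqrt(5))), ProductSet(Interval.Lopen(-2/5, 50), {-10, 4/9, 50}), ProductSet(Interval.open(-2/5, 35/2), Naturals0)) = EmptySet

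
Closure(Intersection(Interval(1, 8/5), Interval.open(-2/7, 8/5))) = Interval(1, 8/5)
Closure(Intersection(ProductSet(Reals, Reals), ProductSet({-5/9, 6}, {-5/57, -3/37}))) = ProductSet({-5/9, 6}, {-5/57, -3/37})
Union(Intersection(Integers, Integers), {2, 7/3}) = Union({7/3}, Integers)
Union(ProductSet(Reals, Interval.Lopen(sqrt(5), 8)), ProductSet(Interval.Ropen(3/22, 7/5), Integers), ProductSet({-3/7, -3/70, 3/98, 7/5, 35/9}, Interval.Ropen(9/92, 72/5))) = Union(ProductSet({-3/7, -3/70, 3/98, 7/5, 35/9}, Interval.Ropen(9/92, 72/5)), ProductSet(Interval.Ropen(3/22, 7/5), Integers), ProductSet(Reals, Interval.Lopen(sqrt(5), 8)))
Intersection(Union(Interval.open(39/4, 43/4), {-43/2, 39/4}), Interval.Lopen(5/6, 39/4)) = {39/4}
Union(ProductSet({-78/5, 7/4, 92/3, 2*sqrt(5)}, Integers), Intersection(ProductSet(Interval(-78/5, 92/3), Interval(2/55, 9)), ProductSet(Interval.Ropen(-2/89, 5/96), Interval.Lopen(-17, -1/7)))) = ProductSet({-78/5, 7/4, 92/3, 2*sqrt(5)}, Integers)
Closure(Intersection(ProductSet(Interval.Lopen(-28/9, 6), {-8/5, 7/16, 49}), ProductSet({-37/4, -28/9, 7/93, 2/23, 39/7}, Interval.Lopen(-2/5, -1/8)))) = EmptySet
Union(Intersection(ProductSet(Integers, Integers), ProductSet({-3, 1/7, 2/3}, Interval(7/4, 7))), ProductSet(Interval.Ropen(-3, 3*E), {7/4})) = Union(ProductSet({-3}, Range(2, 8, 1)), ProductSet(Interval.Ropen(-3, 3*E), {7/4}))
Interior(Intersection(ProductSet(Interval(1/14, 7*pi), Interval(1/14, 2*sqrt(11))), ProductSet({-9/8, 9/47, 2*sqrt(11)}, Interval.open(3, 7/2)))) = EmptySet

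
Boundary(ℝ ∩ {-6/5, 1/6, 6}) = {-6/5, 1/6, 6}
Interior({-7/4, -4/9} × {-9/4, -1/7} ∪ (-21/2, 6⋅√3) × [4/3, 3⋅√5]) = (-21/2, 6⋅√3) × (4/3, 3⋅√5)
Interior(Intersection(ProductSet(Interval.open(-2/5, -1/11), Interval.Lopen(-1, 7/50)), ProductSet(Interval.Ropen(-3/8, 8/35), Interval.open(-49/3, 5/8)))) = ProductSet(Interval.open(-3/8, -1/11), Interval.open(-1, 7/50))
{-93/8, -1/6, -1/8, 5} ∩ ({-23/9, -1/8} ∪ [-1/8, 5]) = {-1/8, 5}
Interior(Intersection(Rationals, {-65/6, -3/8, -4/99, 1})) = EmptySet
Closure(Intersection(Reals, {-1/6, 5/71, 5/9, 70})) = {-1/6, 5/71, 5/9, 70}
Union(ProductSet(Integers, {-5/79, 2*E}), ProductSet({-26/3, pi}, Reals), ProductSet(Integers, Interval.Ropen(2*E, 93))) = Union(ProductSet({-26/3, pi}, Reals), ProductSet(Integers, Union({-5/79}, Interval.Ropen(2*E, 93))))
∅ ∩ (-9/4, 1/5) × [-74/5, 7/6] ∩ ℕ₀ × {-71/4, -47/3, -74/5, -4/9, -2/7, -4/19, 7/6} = ∅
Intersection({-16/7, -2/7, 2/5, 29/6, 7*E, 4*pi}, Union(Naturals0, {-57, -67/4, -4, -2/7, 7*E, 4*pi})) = {-2/7, 7*E, 4*pi}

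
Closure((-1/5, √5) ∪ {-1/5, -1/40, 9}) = [-1/5, √5] ∪ {9}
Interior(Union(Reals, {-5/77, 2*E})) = Reals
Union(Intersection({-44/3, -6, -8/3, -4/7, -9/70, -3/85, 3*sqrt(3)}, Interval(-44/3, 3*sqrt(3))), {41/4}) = {-44/3, -6, -8/3, -4/7, -9/70, -3/85, 41/4, 3*sqrt(3)}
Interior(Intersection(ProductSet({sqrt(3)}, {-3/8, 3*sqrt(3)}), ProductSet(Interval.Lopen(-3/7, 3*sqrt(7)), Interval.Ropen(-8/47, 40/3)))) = EmptySet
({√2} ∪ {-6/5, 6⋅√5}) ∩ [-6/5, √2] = {-6/5, √2}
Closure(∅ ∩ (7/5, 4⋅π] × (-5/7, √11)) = ∅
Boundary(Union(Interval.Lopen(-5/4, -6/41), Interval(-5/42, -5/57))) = {-5/4, -6/41, -5/42, -5/57}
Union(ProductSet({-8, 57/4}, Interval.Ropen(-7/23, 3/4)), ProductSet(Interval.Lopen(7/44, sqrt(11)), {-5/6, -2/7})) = Union(ProductSet({-8, 57/4}, Interval.Ropen(-7/23, 3/4)), ProductSet(Interval.Lopen(7/44, sqrt(11)), {-5/6, -2/7}))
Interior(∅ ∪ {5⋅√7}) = ∅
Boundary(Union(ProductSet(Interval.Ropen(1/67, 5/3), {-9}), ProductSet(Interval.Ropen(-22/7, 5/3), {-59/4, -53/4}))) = Union(ProductSet(Interval(-22/7, 5/3), {-59/4, -53/4}), ProductSet(Interval(1/67, 5/3), {-9}))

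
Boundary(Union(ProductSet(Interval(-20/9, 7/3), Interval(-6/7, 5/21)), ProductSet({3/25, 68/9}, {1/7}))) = Union(ProductSet({68/9}, {1/7}), ProductSet({-20/9, 7/3}, Interval(-6/7, 5/21)), ProductSet(Interval(-20/9, 7/3), {-6/7, 5/21}))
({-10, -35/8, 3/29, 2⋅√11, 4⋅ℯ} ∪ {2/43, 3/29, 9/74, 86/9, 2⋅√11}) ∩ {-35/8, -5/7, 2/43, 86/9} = {-35/8, 2/43, 86/9}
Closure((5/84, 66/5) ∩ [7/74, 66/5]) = [7/74, 66/5]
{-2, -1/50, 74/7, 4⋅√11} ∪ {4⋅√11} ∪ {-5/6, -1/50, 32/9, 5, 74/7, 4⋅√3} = {-2, -5/6, -1/50, 32/9, 5, 74/7, 4⋅√11, 4⋅√3}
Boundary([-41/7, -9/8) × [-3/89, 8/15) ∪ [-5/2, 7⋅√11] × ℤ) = ({-41/7, -9/8} × [-3/89, 8/15]) ∪ ([-41/7, -9/8] × {-3/89, 8/15}) ∪ ([-9/8, 7⋅√11] × ℤ) ∪ ([-5/2, 7⋅√11] × ℤ \ (-3/89, 8/15))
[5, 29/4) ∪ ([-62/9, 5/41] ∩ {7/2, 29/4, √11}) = [5, 29/4)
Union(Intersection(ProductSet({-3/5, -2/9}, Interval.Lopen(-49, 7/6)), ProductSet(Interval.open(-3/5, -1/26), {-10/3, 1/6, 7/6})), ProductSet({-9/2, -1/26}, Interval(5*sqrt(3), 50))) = Union(ProductSet({-2/9}, {-10/3, 1/6, 7/6}), ProductSet({-9/2, -1/26}, Interval(5*sqrt(3), 50)))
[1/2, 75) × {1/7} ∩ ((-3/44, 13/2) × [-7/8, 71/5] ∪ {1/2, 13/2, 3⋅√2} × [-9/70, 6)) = [1/2, 13/2] × {1/7}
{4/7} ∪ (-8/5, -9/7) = (-8/5, -9/7) ∪ {4/7}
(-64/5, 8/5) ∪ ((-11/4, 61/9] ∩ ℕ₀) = (-64/5, 8/5) ∪ {0, 1, …, 6}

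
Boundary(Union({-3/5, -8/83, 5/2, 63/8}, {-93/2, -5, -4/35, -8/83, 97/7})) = {-93/2, -5, -3/5, -4/35, -8/83, 5/2, 63/8, 97/7}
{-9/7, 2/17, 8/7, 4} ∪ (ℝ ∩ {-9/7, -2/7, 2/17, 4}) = {-9/7, -2/7, 2/17, 8/7, 4}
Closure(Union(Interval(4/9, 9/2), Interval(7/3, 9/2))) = Interval(4/9, 9/2)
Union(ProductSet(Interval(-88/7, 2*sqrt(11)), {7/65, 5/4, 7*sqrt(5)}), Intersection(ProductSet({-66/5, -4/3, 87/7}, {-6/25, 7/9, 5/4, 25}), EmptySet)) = ProductSet(Interval(-88/7, 2*sqrt(11)), {7/65, 5/4, 7*sqrt(5)})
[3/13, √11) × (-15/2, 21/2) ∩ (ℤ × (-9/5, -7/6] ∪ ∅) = {1, 2, 3} × (-9/5, -7/6]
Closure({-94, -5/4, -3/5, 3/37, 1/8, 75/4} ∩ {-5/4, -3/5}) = {-5/4, -3/5}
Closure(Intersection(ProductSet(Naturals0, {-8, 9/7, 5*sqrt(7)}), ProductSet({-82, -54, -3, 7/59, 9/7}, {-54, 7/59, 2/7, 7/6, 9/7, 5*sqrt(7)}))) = EmptySet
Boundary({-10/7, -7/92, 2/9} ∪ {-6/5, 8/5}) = {-10/7, -6/5, -7/92, 2/9, 8/5}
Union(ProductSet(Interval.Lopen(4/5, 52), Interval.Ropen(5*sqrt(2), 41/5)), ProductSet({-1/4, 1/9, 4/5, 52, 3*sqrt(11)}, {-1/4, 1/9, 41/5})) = Union(ProductSet({-1/4, 1/9, 4/5, 52, 3*sqrt(11)}, {-1/4, 1/9, 41/5}), ProductSet(Interval.Lopen(4/5, 52), Interval.Ropen(5*sqrt(2), 41/5)))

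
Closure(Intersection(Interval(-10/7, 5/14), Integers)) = Range(-1, 1, 1)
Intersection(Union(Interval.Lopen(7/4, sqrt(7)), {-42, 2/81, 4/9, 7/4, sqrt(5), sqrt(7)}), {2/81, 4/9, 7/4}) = {2/81, 4/9, 7/4}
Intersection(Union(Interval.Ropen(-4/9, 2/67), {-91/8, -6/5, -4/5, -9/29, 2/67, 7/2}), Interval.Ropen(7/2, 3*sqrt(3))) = {7/2}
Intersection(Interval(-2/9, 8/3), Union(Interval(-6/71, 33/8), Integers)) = Union(Interval(-6/71, 8/3), Range(0, 3, 1))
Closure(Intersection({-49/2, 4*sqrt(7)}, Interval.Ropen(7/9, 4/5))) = EmptySet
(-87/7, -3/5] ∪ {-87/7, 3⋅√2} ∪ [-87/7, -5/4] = [-87/7, -3/5] ∪ {3⋅√2}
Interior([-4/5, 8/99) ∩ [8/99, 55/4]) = ∅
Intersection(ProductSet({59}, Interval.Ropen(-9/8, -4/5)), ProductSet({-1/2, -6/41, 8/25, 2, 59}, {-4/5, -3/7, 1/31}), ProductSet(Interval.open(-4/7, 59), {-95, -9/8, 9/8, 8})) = EmptySet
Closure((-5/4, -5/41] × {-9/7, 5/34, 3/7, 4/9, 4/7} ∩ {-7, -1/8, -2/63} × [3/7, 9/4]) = {-1/8} × {3/7, 4/9, 4/7}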